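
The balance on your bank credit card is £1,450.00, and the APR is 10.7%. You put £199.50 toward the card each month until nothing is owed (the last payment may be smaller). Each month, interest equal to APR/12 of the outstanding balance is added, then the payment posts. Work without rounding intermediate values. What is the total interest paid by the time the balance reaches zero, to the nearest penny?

£56.01

Monthly rate r = 10.7%/12 = 0.891667% = 0.00891667.
Payoff takes n = ⌈−ln(1 − rB₀/P)/ln(1+r)⌉ = ⌈7.548⌉ = 8 payments; the last is £109.51.
Total paid = 7·£199.50 + £109.51 = £1,506.01.
Total interest = total paid − principal = £1,506.01 − £1,450.00 = £56.01.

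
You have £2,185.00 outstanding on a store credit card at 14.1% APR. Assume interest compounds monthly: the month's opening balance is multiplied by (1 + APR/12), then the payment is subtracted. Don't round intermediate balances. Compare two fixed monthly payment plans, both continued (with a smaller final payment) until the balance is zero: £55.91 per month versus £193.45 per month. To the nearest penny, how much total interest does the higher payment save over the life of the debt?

Monthly rate r = 14.1%/12 = 1.175% = 0.01175.
At £55.91/mo: n = ⌈−ln(1 − rB₀/P)/ln(1+r)⌉ = 53 payments (last £34.84); total interest = total paid − £2,185.00 = £757.16.
At £193.45/mo: 13 payments (last £36.77); total interest £173.17.
Interest saved = £757.16 − £173.17 = £583.99.

£583.99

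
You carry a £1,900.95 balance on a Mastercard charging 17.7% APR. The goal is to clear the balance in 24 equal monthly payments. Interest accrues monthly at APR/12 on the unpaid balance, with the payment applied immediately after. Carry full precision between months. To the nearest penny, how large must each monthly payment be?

£94.63

Monthly rate r = 17.7%/12 = 1.475% = 0.01475.
Level-payment amortization: P = B₀·r / (1 − (1+r)^(−n)) = 1900.95·0.01475 / (1 − 1.01475^(−24)).
Denominator 1 − (1+r)^(−24) = 0.296308087.
P = 28.039 / 0.296308087 ≈ 94.63.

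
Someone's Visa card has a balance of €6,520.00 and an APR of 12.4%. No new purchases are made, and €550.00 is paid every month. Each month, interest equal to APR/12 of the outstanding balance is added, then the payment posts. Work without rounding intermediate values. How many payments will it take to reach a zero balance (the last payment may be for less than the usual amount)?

13 payments

Monthly rate r = 12.4%/12 = 1.03333% = 0.0103333.
Recurrence: B ← B·(1+r) − €550.00.
Month 1: interest €67.37; balance after payment €6,037.37.
Month 2: interest €62.39; balance after payment €5,549.76.
Closed form: n = −ln(1 − rB₀/P)/ln(1+r) = −ln(0.8775)/ln(1.01033) ≈ 12.711, so the balance reaches zero during payment 13.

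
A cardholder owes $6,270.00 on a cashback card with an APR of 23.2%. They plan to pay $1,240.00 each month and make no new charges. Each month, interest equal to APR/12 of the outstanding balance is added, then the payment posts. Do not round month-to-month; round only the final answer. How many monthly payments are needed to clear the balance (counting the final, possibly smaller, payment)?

Monthly rate r = 23.2%/12 = 1.93333% = 0.0193333.
Recurrence: B ← B·(1+r) − $1,240.00.
Month 1: interest $121.22; balance after payment $5,151.22.
Month 2: interest $99.59; balance after payment $4,010.81.
Month 3: interest $77.54; balance after payment $2,848.35.
Month 4: interest $55.07; balance after payment $1,663.42.
Month 5: interest $32.16; balance after payment $455.58.
Month 6: interest $8.81; balance after payment $0.00.

6 months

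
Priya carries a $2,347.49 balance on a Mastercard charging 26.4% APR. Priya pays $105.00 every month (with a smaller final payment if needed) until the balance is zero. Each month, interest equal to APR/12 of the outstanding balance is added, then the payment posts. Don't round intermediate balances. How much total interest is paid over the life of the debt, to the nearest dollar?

Monthly rate r = 26.4%/12 = 2.2% = 0.022.
Payoff takes n = ⌈−ln(1 − rB₀/P)/ln(1+r)⌉ = ⌈31.109⌉ = 32 payments; the last is $11.61.
Total paid = 31·$105.00 + $11.61 = $3,266.61.
Total interest = total paid − principal = $3,266.61 − $2,347.49 = $919.12.

$919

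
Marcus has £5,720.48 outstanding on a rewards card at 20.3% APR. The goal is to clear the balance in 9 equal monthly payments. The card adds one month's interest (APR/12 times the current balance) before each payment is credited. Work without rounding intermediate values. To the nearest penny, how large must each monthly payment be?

£690.57

Monthly rate r = 20.3%/12 = 1.69167% = 0.0169167.
Level-payment amortization: P = B₀·r / (1 − (1+r)^(−n)) = 5720.48·0.0169167 / (1 − 1.01692^(−9)).
Denominator 1 − (1+r)^(−9) = 0.140132146.
P = 96.7715 / 0.140132146 ≈ 690.57.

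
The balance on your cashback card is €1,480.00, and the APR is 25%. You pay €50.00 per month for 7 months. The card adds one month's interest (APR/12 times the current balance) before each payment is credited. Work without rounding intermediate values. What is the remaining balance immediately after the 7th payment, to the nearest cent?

Monthly rate r = 25%/12 = 2.08333% = 0.0208333.
Each month: B ← B·(1+r) − €50.00.
Month 1: interest €30.83; balance after payment €1,460.83.
Month 2: interest €30.43; balance after payment €1,441.27.
Month 3: interest €30.03; balance after payment €1,421.29.
Month 4: interest €29.61; balance after payment €1,400.90.
Month 5: interest €29.19; balance after payment €1,380.09.
Month 6: interest €28.75; balance after payment €1,358.84.
Month 7: interest €28.31; balance after payment €1,337.15.

€1,337.15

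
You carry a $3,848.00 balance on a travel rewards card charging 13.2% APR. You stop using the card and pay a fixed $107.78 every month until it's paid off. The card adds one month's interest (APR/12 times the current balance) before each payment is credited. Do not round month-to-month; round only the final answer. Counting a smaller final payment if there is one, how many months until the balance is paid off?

46 payments

Monthly rate r = 13.2%/12 = 1.1% = 0.011.
Recurrence: B ← B·(1+r) − $107.78.
Month 1: interest $42.33; balance after payment $3,782.55.
Month 2: interest $41.61; balance after payment $3,716.38.
Closed form: n = −ln(1 − rB₀/P)/ln(1+r) = −ln(0.60727)/ln(1.011) ≈ 45.592, so the balance reaches zero during payment 46.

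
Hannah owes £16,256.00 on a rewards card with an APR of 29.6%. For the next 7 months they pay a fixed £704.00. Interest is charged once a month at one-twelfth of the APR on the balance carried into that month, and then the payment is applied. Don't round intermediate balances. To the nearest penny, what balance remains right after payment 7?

Monthly rate r = 29.6%/12 = 2.46667% = 0.0246667.
Each month: B ← B·(1+r) − £704.00.
Month 1: interest £400.98; balance after payment £15,952.98.
Month 2: interest £393.51; balance after payment £15,642.49.
Month 3: interest £385.85; balance after payment £15,324.34.
Month 4: interest £378.00; balance after payment £14,998.34.
Month 5: interest £369.96; balance after payment £14,664.30.
Month 6: interest £361.72; balance after payment £14,322.01.
Month 7: interest £353.28; balance after payment £13,971.29.

£13,971.29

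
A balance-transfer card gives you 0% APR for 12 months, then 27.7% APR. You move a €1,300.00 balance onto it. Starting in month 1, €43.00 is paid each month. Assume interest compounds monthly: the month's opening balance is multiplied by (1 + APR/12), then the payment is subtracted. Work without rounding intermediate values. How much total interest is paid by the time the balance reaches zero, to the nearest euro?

€245

Promo months 1–12 at r₀ = 0%/12 = 0; months 13+ at r₁ = 27.7%/12 = 0.0230833.
After month 12 (no interest yet): B = €1,300.00 − 12·€43.00 = €784.00.
Then at r₁ with €43.00/mo: n₂ = −ln(1 − r₁·B/P)/ln(1+r₁) ≈ 23.94 → 24 more payments.
Total paid = 35·€43.00 + €40.25 = €1,545.25; interest = €1,545.25 − €1,300.00 = €245.25.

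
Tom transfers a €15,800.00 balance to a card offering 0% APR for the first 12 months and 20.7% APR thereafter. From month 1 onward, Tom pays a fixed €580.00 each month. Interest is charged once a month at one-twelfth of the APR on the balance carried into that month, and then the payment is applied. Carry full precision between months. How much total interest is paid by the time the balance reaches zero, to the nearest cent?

Promo months 1–12 at r₀ = 0%/12 = 0; months 13+ at r₁ = 20.7%/12 = 0.01725.
After month 12 (no interest yet): B = €15,800.00 − 12·€580.00 = €8,840.00.
Then at r₁ with €580.00/mo: n₂ = −ln(1 − r₁·B/P)/ln(1+r₁) ≈ 17.84 → 18 more payments.
Total paid = 29·€580.00 + €485.66 = €17,305.66; interest = €17,305.66 − €15,800.00 = €1,505.66.

€1,505.66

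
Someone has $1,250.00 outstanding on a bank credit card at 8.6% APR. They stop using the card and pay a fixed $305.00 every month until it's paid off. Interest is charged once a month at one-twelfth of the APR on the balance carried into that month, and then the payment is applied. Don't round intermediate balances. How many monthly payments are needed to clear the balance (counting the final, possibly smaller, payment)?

Monthly rate r = 8.6%/12 = 0.716667% = 0.00716667.
Recurrence: B ← B·(1+r) − $305.00.
Month 1: interest $8.96; balance after payment $953.96.
Month 2: interest $6.84; balance after payment $655.80.
Month 3: interest $4.70; balance after payment $355.49.
Month 4: interest $2.55; balance after payment $53.04.
Month 5: interest $0.38; balance after payment $0.00.

5 payments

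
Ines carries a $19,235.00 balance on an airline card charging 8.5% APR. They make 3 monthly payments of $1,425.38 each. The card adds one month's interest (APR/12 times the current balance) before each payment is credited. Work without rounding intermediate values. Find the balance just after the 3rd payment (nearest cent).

$15,340.15

Monthly rate r = 8.5%/12 = 0.708333% = 0.00708333.
Each month: B ← B·(1+r) − $1,425.38.
Month 1: interest $136.25; balance after payment $17,945.87.
Month 2: interest $127.12; balance after payment $16,647.60.
Month 3: interest $117.92; balance after payment $15,340.15.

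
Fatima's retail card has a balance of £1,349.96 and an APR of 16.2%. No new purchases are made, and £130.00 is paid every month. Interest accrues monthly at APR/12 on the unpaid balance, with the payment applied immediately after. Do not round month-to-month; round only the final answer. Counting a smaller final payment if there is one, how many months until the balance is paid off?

Monthly rate r = 16.2%/12 = 1.35% = 0.0135.
Recurrence: B ← B·(1+r) − £130.00.
Month 1: interest £18.22; balance after payment £1,238.18.
Month 2: interest £16.72; balance after payment £1,124.90.
Closed form: n = −ln(1 − rB₀/P)/ln(1+r) = −ln(0.85981)/ln(1.0135) ≈ 11.264, so the balance reaches zero during payment 12.

12 payments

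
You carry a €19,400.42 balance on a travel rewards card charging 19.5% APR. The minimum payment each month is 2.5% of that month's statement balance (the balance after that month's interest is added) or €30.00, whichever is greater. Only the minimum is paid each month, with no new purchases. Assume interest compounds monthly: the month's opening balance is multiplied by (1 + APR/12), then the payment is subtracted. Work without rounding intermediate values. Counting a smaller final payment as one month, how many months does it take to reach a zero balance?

Monthly rate r = 19.5%/12 = 1.625% = 0.01625.
While 2.5% of the post-interest balance exceeds €30.00, each month B ← (B·(1+r))·(1 − 0.025), i.e. B shrinks by the factor (1+r)·0.975 = 0.99084.
This holds for months 1–305. Entering month 306 the balance is €1,173.25; 2.5% of the post-interest balance is now below €30.00, so the flat €30.00 minimum applies from here.
From month 306 a fixed €30.00 at rate r clears €1,173.25 in 63 more payments. Total: 305 + 63 = 368 months.

368 months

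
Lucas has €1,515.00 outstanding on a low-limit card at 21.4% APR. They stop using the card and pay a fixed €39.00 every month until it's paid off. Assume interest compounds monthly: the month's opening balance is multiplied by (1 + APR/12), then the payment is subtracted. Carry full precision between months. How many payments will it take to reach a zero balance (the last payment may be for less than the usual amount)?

Monthly rate r = 21.4%/12 = 1.78333% = 0.0178333.
Recurrence: B ← B·(1+r) − €39.00.
Month 1: interest €27.02; balance after payment €1,503.02.
Month 2: interest €26.80; balance after payment €1,490.82.
Closed form: n = −ln(1 − rB₀/P)/ln(1+r) = −ln(0.30724)/ln(1.01783) ≈ 66.763, so the balance reaches zero during payment 67.

67 payments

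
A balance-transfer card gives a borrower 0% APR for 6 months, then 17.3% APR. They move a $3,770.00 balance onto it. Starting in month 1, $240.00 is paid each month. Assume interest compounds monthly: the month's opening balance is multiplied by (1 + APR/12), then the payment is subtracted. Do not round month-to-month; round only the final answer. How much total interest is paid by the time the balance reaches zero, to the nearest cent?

Promo months 1–6 at r₀ = 0%/12 = 0; months 7+ at r₁ = 17.3%/12 = 0.0144167.
After month 6 (no interest yet): B = $3,770.00 − 6·$240.00 = $2,330.00.
Then at r₁ with $240.00/mo: n₂ = −ln(1 − r₁·B/P)/ln(1+r₁) ≈ 10.53 → 11 more payments.
Total paid = 16·$240.00 + $128.55 = $3,968.55; interest = $3,968.55 − $3,770.00 = $198.55.

$198.55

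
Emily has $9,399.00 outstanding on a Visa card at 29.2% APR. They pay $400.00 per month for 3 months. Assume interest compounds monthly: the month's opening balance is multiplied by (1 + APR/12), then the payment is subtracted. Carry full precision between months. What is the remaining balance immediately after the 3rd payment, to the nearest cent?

$8,872.52

Monthly rate r = 29.2%/12 = 2.43333% = 0.0243333.
Each month: B ← B·(1+r) − $400.00.
Month 1: interest $228.71; balance after payment $9,227.71.
Month 2: interest $224.54; balance after payment $9,052.25.
Month 3: interest $220.27; balance after payment $8,872.52.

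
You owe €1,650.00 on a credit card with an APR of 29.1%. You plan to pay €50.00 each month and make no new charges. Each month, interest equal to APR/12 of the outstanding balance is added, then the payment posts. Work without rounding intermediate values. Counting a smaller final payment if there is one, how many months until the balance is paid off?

Monthly rate r = 29.1%/12 = 2.425% = 0.02425.
Recurrence: B ← B·(1+r) − €50.00.
Month 1: interest €40.01; balance after payment €1,640.01.
Month 2: interest €39.77; balance after payment €1,629.78.
Closed form: n = −ln(1 − rB₀/P)/ln(1+r) = −ln(0.19975)/ln(1.02425) ≈ 67.222, so the balance reaches zero during payment 68.

68 payments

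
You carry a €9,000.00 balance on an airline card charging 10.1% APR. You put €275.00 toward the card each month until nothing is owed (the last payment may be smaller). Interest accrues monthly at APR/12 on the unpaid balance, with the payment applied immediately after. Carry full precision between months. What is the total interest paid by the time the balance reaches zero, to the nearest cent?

Monthly rate r = 10.1%/12 = 0.841667% = 0.00841667.
Payoff takes n = ⌈−ln(1 − rB₀/P)/ln(1+r)⌉ = ⌈38.443⌉ = 39 payments; the last is €122.21.
Total paid = 38·€275.00 + €122.21 = €10,572.21.
Total interest = total paid − principal = €10,572.21 − €9,000.00 = €1,572.21.

€1,572.21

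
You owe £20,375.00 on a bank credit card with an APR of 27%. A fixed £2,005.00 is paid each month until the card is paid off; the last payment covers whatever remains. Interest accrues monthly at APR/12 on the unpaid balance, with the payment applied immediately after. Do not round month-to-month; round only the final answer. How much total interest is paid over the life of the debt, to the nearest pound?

£3,023

Monthly rate r = 27%/12 = 2.25% = 0.0225.
Payoff takes n = ⌈−ln(1 − rB₀/P)/ln(1+r)⌉ = ⌈11.668⌉ = 12 payments; the last is £1,343.31.
Total paid = 11·£2,005.00 + £1,343.31 = £23,398.31.
Total interest = total paid − principal = £23,398.31 − £20,375.00 = £3,023.31.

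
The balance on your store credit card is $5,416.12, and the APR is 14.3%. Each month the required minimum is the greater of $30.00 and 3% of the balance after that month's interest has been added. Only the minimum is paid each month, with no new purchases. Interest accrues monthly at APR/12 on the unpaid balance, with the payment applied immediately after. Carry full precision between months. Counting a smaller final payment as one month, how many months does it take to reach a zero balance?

134 months

Monthly rate r = 14.3%/12 = 1.19167% = 0.0119167.
While 3% of the post-interest balance exceeds $30.00, each month B ← (B·(1+r))·(1 − 0.03), i.e. B shrinks by the factor (1+r)·0.97 = 0.98156.
This holds for months 1–92. Entering month 93 the balance is $977.25; 3% of the post-interest balance is now below $30.00, so the flat $30.00 minimum applies from here.
From month 93 a fixed $30.00 at rate r clears $977.25 in 42 more payments. Total: 92 + 42 = 134 months.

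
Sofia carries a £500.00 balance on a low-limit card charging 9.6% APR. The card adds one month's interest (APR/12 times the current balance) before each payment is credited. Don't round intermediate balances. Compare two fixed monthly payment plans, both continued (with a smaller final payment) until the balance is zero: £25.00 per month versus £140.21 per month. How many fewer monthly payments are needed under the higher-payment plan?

18 fewer payments

Monthly rate r = 9.6%/12 = 0.8% = 0.008.
At £25.00/mo: n = ⌈−ln(1 − rB₀/P)/ln(1+r)⌉ = 22 payments (last £22.04); total interest = total paid − £500.00 = £47.04.
At £140.21/mo: 4 payments (last £88.80); total interest £9.43.
Payments saved = 22 − 4 = 18.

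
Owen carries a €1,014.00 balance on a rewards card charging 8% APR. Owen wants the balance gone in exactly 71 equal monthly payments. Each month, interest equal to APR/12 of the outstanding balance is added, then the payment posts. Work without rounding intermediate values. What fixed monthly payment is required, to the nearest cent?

Monthly rate r = 8%/12 = 0.666667% = 0.00666667.
Level-payment amortization: P = B₀·r / (1 − (1+r)^(−n)) = 1014.00·0.00666667 / (1 − 1.00667^(−71)).
Denominator 1 − (1+r)^(−71) = 0.376098349.
P = 6.76 / 0.376098349 ≈ 17.97.

€17.97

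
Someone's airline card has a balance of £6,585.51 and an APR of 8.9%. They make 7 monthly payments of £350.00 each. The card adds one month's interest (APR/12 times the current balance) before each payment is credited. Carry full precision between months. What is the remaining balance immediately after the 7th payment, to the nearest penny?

Monthly rate r = 8.9%/12 = 0.741667% = 0.00741667.
Each month: B ← B·(1+r) − £350.00.
Month 1: interest £48.84; balance after payment £6,284.35.
Month 2: interest £46.61; balance after payment £5,980.96.
Month 3: interest £44.36; balance after payment £5,675.32.
Month 4: interest £42.09; balance after payment £5,367.41.
Month 5: interest £39.81; balance after payment £5,057.22.
Month 6: interest £37.51; balance after payment £4,744.73.
Month 7: interest £35.19; balance after payment £4,429.92.

£4,429.92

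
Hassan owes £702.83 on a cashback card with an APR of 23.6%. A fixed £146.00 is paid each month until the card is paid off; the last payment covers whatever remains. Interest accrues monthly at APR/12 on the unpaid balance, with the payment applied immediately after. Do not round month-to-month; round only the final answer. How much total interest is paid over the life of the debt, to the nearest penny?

Monthly rate r = 23.6%/12 = 1.96667% = 0.0196667.
Payoff takes n = ⌈−ln(1 − rB₀/P)/ln(1+r)⌉ = ⌈5.107⌉ = 6 payments; the last is £15.73.
Total paid = 5·£146.00 + £15.73 = £745.73.
Total interest = total paid − principal = £745.73 − £702.83 = £42.90.

£42.90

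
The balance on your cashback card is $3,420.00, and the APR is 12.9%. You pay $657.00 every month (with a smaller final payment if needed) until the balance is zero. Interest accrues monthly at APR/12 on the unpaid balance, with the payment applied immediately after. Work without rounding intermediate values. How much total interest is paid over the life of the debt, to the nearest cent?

$119.13

Monthly rate r = 12.9%/12 = 1.075% = 0.01075.
Payoff takes n = ⌈−ln(1 − rB₀/P)/ln(1+r)⌉ = ⌈5.386⌉ = 6 payments; the last is $254.13.
Total paid = 5·$657.00 + $254.13 = $3,539.13.
Total interest = total paid − principal = $3,539.13 − $3,420.00 = $119.13.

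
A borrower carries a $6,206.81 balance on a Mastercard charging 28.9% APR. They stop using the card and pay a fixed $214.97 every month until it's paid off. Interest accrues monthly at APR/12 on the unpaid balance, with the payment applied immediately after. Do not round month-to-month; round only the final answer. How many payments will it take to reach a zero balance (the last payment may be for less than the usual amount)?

50 months

Monthly rate r = 28.9%/12 = 2.40833% = 0.0240833.
Recurrence: B ← B·(1+r) − $214.97.
Month 1: interest $149.48; balance after payment $6,141.32.
Month 2: interest $147.90; balance after payment $6,074.25.
Closed form: n = −ln(1 − rB₀/P)/ln(1+r) = −ln(0.30464)/ln(1.02408) ≈ 49.946, so the balance reaches zero during payment 50.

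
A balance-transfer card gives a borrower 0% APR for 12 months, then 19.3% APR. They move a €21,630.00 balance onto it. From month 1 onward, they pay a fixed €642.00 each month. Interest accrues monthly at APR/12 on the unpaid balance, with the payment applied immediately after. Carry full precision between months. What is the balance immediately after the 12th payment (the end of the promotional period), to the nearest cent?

Promo months 1–12 at r₀ = 0%/12 = 0; months 13+ at r₁ = 19.3%/12 = 0.0160833.
After month 12 (no interest yet): B = €21,630.00 − 12·€642.00 = €13,926.00.

€13,926.00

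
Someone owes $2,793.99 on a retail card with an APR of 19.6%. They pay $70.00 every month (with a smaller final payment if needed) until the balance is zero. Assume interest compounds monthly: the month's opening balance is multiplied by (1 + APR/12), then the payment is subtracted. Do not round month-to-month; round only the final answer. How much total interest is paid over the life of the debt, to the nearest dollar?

$1,766

Monthly rate r = 19.6%/12 = 1.63333% = 0.0163333.
Payoff takes n = ⌈−ln(1 − rB₀/P)/ln(1+r)⌉ = ⌈65.140⌉ = 66 payments; the last is $9.85.
Total paid = 65·$70.00 + $9.85 = $4,559.85.
Total interest = total paid − principal = $4,559.85 − $2,793.99 = $1,765.86.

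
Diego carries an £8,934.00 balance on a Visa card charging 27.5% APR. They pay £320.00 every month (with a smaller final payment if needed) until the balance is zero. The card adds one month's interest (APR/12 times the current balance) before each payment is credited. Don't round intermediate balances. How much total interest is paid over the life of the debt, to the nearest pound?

Monthly rate r = 27.5%/12 = 2.29167% = 0.0229167.
Payoff takes n = ⌈−ln(1 − rB₀/P)/ln(1+r)⌉ = ⌈45.066⌉ = 46 payments; the last is £21.38.
Total paid = 45·£320.00 + £21.38 = £14,421.38.
Total interest = total paid − principal = £14,421.38 − £8,934.00 = £5,487.38.

£5,487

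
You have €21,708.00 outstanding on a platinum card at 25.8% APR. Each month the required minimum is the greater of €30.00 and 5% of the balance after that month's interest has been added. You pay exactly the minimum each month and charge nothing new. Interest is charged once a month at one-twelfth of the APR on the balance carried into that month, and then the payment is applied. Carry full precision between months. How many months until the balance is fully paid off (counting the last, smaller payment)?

Monthly rate r = 25.8%/12 = 2.15% = 0.0215.
While 5% of the post-interest balance exceeds €30.00, each month B ← (B·(1+r))·(1 − 0.05), i.e. B shrinks by the factor (1+r)·0.95 = 0.97042.
This holds for months 1–121. Entering month 122 the balance is €574.14; 5% of the post-interest balance is now below €30.00, so the flat €30.00 minimum applies from here.
From month 122 a fixed €30.00 at rate r clears €574.14 in 25 more payments. Total: 121 + 25 = 146 months.

146 months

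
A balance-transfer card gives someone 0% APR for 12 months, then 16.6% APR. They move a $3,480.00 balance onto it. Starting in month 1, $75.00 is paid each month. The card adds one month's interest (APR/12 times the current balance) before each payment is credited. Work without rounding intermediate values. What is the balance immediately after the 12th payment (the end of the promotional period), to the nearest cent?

Promo months 1–12 at r₀ = 0%/12 = 0; months 13+ at r₁ = 16.6%/12 = 0.0138333.
After month 12 (no interest yet): B = $3,480.00 − 12·$75.00 = $2,580.00.

$2,580.00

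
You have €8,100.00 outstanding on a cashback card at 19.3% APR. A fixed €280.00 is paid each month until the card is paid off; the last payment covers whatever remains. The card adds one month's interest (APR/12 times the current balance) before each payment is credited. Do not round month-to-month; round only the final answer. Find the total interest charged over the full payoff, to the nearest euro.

€2,886

Monthly rate r = 19.3%/12 = 1.60833% = 0.0160833.
Payoff takes n = ⌈−ln(1 − rB₀/P)/ln(1+r)⌉ = ⌈39.234⌉ = 40 payments; the last is €65.86.
Total paid = 39·€280.00 + €65.86 = €10,985.86.
Total interest = total paid − principal = €10,985.86 − €8,100.00 = €2,885.86.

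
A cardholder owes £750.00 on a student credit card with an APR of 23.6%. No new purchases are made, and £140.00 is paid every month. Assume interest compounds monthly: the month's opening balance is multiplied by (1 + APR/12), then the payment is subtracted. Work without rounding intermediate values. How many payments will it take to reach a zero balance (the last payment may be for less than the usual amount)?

6 months

Monthly rate r = 23.6%/12 = 1.96667% = 0.0196667.
Recurrence: B ← B·(1+r) − £140.00.
Month 1: interest £14.75; balance after payment £624.75.
Month 2: interest £12.29; balance after payment £497.04.
Month 3: interest £9.78; balance after payment £366.81.
Month 4: interest £7.21; balance after payment £234.03.
Month 5: interest £4.60; balance after payment £98.63.
Month 6: interest £1.94; balance after payment £0.00.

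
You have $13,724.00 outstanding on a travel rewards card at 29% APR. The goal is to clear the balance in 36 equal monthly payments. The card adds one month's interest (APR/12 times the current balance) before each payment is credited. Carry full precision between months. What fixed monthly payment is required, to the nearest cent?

Monthly rate r = 29%/12 = 2.41667% = 0.0241667.
Level-payment amortization: P = B₀·r / (1 − (1+r)^(−n)) = 13724.00·0.0241667 / (1 − 1.02417^(−36)).
Denominator 1 − (1+r)^(−36) = 0.576691417.
P = 331.663 / 0.576691417 ≈ 575.11.

$575.11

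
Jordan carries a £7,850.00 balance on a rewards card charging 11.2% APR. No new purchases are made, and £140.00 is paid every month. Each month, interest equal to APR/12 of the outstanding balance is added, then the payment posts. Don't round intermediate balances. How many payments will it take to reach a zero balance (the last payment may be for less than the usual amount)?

80 payments

Monthly rate r = 11.2%/12 = 0.933333% = 0.00933333.
Recurrence: B ← B·(1+r) − £140.00.
Month 1: interest £73.27; balance after payment £7,783.27.
Month 2: interest £72.64; balance after payment £7,715.91.
Closed form: n = −ln(1 − rB₀/P)/ln(1+r) = −ln(0.47667)/ln(1.00933) ≈ 79.756, so the balance reaches zero during payment 80.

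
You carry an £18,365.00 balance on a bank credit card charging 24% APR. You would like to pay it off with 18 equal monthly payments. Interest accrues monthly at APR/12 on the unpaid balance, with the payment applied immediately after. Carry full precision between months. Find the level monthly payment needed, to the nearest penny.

Monthly rate r = 24%/12 = 2% = 0.02.
Level-payment amortization: P = B₀·r / (1 − (1+r)^(−n)) = 18365.00·0.02 / (1 − 1.02^(−18)).
Denominator 1 − (1+r)^(−18) = 0.299840625.
P = 367.3 / 0.299840625 ≈ 1224.98.

£1,224.98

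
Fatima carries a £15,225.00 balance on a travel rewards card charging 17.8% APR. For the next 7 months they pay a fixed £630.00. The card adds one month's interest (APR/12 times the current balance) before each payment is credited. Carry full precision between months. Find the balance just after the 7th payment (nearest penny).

£12,266.81

Monthly rate r = 17.8%/12 = 1.48333% = 0.0148333.
Each month: B ← B·(1+r) − £630.00.
Month 1: interest £225.84; balance after payment £14,820.84.
Month 2: interest £219.84; balance after payment £14,410.68.
Month 3: interest £213.76; balance after payment £13,994.44.
Month 4: interest £207.58; balance after payment £13,572.02.
Month 5: interest £201.32; balance after payment £13,143.34.
Month 6: interest £194.96; balance after payment £12,708.30.
Month 7: interest £188.51; balance after payment £12,266.81.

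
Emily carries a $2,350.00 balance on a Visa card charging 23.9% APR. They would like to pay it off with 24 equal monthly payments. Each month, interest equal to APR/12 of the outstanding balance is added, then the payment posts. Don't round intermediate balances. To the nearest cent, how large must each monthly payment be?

Monthly rate r = 23.9%/12 = 1.99167% = 0.0199167.
Level-payment amortization: P = B₀·r / (1 − (1+r)^(−n)) = 2350.00·0.0199167 / (1 − 1.01992^(−24)).
Denominator 1 − (1+r)^(−24) = 0.377058204.
P = 46.8042 / 0.377058204 ≈ 124.13.

$124.13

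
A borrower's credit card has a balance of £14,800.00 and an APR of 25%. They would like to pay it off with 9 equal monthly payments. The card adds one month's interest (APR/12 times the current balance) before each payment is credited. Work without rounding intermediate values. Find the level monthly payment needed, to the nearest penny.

£1,820.45

Monthly rate r = 25%/12 = 2.08333% = 0.0208333.
Level-payment amortization: P = B₀·r / (1 − (1+r)^(−n)) = 14800.00·0.0208333 / (1 − 1.02083^(−9)).
Denominator 1 − (1+r)^(−9) = 0.169372288.
P = 308.333 / 0.169372288 ≈ 1820.45.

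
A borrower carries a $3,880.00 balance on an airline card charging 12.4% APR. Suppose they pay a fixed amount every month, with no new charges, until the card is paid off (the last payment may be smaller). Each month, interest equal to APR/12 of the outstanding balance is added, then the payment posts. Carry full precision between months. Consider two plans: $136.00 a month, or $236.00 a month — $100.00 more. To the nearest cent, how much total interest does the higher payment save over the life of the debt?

$346.22

Monthly rate r = 12.4%/12 = 1.03333% = 0.0103333.
At $136.00/mo: n = ⌈−ln(1 − rB₀/P)/ln(1+r)⌉ = 34 payments (last $132.69); total interest = total paid − $3,880.00 = $740.69.
At $236.00/mo: 19 payments (last $26.47); total interest $394.47.
Interest saved = $740.69 − $394.47 = $346.22.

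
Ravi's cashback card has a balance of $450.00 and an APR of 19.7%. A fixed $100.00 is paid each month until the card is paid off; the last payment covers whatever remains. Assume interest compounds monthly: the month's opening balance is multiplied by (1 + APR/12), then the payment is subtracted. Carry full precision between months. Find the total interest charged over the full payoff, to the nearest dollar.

$21

Monthly rate r = 19.7%/12 = 1.64167% = 0.0164167.
Payoff takes n = ⌈−ln(1 − rB₀/P)/ln(1+r)⌉ = ⌈4.713⌉ = 5 payments; the last is $71.48.
Total paid = 4·$100.00 + $71.48 = $471.48.
Total interest = total paid − principal = $471.48 − $450.00 = $21.48.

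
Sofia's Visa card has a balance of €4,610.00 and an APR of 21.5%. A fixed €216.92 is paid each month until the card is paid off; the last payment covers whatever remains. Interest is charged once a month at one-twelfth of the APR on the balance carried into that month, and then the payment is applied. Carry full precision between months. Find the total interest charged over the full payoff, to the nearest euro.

€1,244

Monthly rate r = 21.5%/12 = 1.79167% = 0.0179167.
Payoff takes n = ⌈−ln(1 − rB₀/P)/ln(1+r)⌉ = ⌈26.989⌉ = 27 payments; the last is €214.56.
Total paid = 26·€216.92 + €214.56 = €5,854.48.
Total interest = total paid − principal = €5,854.48 − €4,610.00 = €1,244.48.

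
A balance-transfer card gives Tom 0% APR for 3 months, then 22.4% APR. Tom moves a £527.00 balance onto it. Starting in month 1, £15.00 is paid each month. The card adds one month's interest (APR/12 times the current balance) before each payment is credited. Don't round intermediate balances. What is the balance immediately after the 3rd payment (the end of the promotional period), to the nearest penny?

£482.00

Promo months 1–3 at r₀ = 0%/12 = 0; months 4+ at r₁ = 22.4%/12 = 0.0186667.
After month 3 (no interest yet): B = £527.00 − 3·£15.00 = £482.00.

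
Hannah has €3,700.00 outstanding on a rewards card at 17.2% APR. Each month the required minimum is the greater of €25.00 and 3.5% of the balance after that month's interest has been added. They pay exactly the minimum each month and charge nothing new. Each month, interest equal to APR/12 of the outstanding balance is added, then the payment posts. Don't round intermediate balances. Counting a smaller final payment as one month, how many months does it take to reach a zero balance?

114 months

Monthly rate r = 17.2%/12 = 1.43333% = 0.0143333.
While 3.5% of the post-interest balance exceeds €25.00, each month B ← (B·(1+r))·(1 − 0.035), i.e. B shrinks by the factor (1+r)·0.965 = 0.97883.
This holds for months 1–78. Entering month 79 the balance is €697.31; 3.5% of the post-interest balance is now below €25.00, so the flat €25.00 minimum applies from here.
From month 79 a fixed €25.00 at rate r clears €697.31 in 36 more payments. Total: 78 + 36 = 114 months.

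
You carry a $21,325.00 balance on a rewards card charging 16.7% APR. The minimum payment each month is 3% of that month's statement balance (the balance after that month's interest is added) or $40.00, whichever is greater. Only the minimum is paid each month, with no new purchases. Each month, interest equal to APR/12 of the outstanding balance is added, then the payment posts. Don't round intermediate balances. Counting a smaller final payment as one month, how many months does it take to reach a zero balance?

212 months

Monthly rate r = 16.7%/12 = 1.39167% = 0.0139167.
While 3% of the post-interest balance exceeds $40.00, each month B ← (B·(1+r))·(1 − 0.03), i.e. B shrinks by the factor (1+r)·0.97 = 0.9835.
This holds for months 1–168. Entering month 169 the balance is $1,302.93; 3% of the post-interest balance is now below $40.00, so the flat $40.00 minimum applies from here.
From month 169 a fixed $40.00 at rate r clears $1,302.93 in 44 more payments. Total: 168 + 44 = 212 months.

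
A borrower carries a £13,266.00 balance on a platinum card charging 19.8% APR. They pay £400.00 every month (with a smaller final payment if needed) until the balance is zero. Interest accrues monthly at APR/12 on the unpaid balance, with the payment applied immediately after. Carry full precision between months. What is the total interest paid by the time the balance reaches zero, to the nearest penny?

Monthly rate r = 19.8%/12 = 1.65% = 0.0165.
Payoff takes n = ⌈−ln(1 − rB₀/P)/ln(1+r)⌉ = ⌈48.417⌉ = 49 payments; the last is £167.43.
Total paid = 48·£400.00 + £167.43 = £19,367.43.
Total interest = total paid − principal = £19,367.43 − £13,266.00 = £6,101.43.

£6,101.43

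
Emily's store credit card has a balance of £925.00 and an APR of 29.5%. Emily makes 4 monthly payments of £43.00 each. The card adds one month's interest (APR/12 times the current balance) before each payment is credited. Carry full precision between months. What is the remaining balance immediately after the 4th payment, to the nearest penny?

£840.92

Monthly rate r = 29.5%/12 = 2.45833% = 0.0245833.
Each month: B ← B·(1+r) − £43.00.
Month 1: interest £22.74; balance after payment £904.74.
Month 2: interest £22.24; balance after payment £883.98.
Month 3: interest £21.73; balance after payment £862.71.
Month 4: interest £21.21; balance after payment £840.92.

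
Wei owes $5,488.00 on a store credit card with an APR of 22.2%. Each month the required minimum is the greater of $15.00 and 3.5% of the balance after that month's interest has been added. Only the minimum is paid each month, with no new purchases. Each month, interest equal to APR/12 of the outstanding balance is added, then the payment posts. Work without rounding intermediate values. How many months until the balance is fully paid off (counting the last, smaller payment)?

Monthly rate r = 22.2%/12 = 1.85% = 0.0185.
While 3.5% of the post-interest balance exceeds $15.00, each month B ← (B·(1+r))·(1 − 0.035), i.e. B shrinks by the factor (1+r)·0.965 = 0.98285.
This holds for months 1–149. Entering month 150 the balance is $417.04; 3.5% of the post-interest balance is now below $15.00, so the flat $15.00 minimum applies from here.
From month 150 a fixed $15.00 at rate r clears $417.04 in 40 more payments. Total: 149 + 40 = 189 months.

189 months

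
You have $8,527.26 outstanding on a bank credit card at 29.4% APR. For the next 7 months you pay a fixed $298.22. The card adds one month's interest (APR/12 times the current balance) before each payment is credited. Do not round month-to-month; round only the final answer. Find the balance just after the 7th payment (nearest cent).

$7,854.28

Monthly rate r = 29.4%/12 = 2.45% = 0.0245.
Each month: B ← B·(1+r) − $298.22.
Month 1: interest $208.92; balance after payment $8,437.96.
Month 2: interest $206.73; balance after payment $8,346.47.
Month 3: interest $204.49; balance after payment $8,252.74.
Month 4: interest $202.19; balance after payment $8,156.71.
Month 5: interest $199.84; balance after payment $8,058.33.
Month 6: interest $197.43; balance after payment $7,957.54.
Month 7: interest $194.96; balance after payment $7,854.28.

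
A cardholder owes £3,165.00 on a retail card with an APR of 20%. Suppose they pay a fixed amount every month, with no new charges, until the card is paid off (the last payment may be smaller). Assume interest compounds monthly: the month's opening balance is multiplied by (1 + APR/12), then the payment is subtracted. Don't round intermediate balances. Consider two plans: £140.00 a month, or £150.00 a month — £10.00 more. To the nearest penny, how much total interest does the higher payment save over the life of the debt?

Monthly rate r = 20%/12 = 1.66667% = 0.0166667.
At £140.00/mo: n = ⌈−ln(1 − rB₀/P)/ln(1+r)⌉ = 29 payments (last £85.35); total interest = total paid − £3,165.00 = £840.35.
At £150.00/mo: 27 payments (last £32.78); total interest £767.78.
Interest saved = £840.35 − £767.78 = £72.57.

£72.57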